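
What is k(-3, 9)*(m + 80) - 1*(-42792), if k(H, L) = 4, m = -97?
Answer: 42724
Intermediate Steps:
k(-3, 9)*(m + 80) - 1*(-42792) = 4*(-97 + 80) - 1*(-42792) = 4*(-17) + 42792 = -68 + 42792 = 42724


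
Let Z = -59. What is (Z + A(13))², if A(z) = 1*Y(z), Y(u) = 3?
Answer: 3136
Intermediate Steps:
A(z) = 3 (A(z) = 1*3 = 3)
(Z + A(13))² = (-59 + 3)² = (-56)² = 3136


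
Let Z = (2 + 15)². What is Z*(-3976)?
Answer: -1149064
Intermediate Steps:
Z = 289 (Z = 17² = 289)
Z*(-3976) = 289*(-3976) = -1149064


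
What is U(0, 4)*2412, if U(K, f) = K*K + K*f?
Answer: 0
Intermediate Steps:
U(K, f) = K² + K*f
U(0, 4)*2412 = (0*(0 + 4))*2412 = (0*4)*2412 = 0*2412 = 0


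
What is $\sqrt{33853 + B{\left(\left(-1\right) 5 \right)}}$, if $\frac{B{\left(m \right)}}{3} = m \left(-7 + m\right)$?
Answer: $\sqrt{34033} \approx 184.48$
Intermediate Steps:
$B{\left(m \right)} = 3 m \left(-7 + m\right)$
$\sqrt{33853 + B{\left(\left(-1\right) 5 \right)}} = \sqrt{33853 + 3 \left(\left(-1\right) 5\right) \left(-7 - 5\right)} = \sqrt{33853 + 3 \left(-5\right) \left(-7 - 5\right)} = \sqrt{33853 + 3 \left(-5\right) \left(-12\right)} = \sqrt{33853 + 180} = \sqrt{34033}$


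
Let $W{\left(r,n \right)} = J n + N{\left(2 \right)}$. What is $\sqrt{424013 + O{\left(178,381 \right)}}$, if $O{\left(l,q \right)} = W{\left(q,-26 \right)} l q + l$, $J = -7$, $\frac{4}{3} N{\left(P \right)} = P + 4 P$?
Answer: $3 \sqrt{1475078} \approx 3643.6$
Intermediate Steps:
$N{\left(P \right)} = \frac{15 P}{4}$ ($N{\left(P \right)} = \frac{3 \left(P + 4 P\right)}{4} = \frac{3 \cdot 5 P}{4} = \frac{15 P}{4}$)
$W{\left(r,n \right)} = \frac{15}{2} - 7 n$ ($W{\left(r,n \right)} = - 7 n + \frac{15}{4} \cdot 2 = - 7 n + \frac{15}{2} = \frac{15}{2} - 7 n$)
$O{\left(l,q \right)} = l + \frac{379 l q}{2}$ ($O{\left(l,q \right)} = \left(\frac{15}{2} - -182\right) l q + l = \left(\frac{15}{2} + 182\right) l q + l = \frac{379 l}{2} q + l = \frac{379 l q}{2} + l = l + \frac{379 l q}{2}$)
$\sqrt{424013 + O{\left(178,381 \right)}} = \sqrt{424013 + \frac{1}{2} \cdot 178 \left(2 + 379 \cdot 381\right)} = \sqrt{424013 + \frac{1}{2} \cdot 178 \left(2 + 144399\right)} = \sqrt{424013 + \frac{1}{2} \cdot 178 \cdot 144401} = \sqrt{424013 + 12851689} = \sqrt{13275702} = 3 \sqrt{1475078}$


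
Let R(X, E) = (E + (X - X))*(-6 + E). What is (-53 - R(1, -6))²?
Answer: 15625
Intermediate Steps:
R(X, E) = E*(-6 + E) (R(X, E) = (E + 0)*(-6 + E) = E*(-6 + E))
(-53 - R(1, -6))² = (-53 - (-6)*(-6 - 6))² = (-53 - (-6)*(-12))² = (-53 - 1*72)² = (-53 - 72)² = (-125)² = 15625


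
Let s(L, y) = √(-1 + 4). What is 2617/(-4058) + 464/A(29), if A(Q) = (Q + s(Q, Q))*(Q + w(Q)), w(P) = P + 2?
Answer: -9622289/25504530 - 58*√3/6285 ≈ -0.39326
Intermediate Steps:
w(P) = 2 + P
s(L, y) = √3
A(Q) = (2 + 2*Q)*(Q + √3) (A(Q) = (Q + √3)*(Q + (2 + Q)) = (Q + √3)*(2 + 2*Q) = (2 + 2*Q)*(Q + √3))
2617/(-4058) + 464/A(29) = 2617/(-4058) + 464/(2*29 + 2*√3 + 2*29² + 2*29*√3) = 2617*(-1/4058) + 464/(58 + 2*√3 + 2*841 + 58*√3) = -2617/4058 + 464/(58 + 2*√3 + 1682 + 58*√3) = -2617/4058 + 464/(1740 + 60*√3)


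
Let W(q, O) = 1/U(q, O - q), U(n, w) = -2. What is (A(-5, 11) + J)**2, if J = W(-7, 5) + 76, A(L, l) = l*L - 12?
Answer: 289/4 ≈ 72.250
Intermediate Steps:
A(L, l) = -12 + L*l (A(L, l) = L*l - 12 = -12 + L*l)
W(q, O) = -1/2 (W(q, O) = 1/(-2) = -1/2)
J = 151/2 (J = -1/2 + 76 = 151/2 ≈ 75.500)
(A(-5, 11) + J)**2 = ((-12 - 5*11) + 151/2)**2 = ((-12 - 55) + 151/2)**2 = (-67 + 151/2)**2 = (17/2)**2 = 289/4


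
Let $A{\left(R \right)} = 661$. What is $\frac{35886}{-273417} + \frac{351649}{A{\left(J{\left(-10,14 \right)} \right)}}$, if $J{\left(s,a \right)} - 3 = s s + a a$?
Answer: $\frac{32041031329}{60242879} \approx 531.86$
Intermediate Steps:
$J{\left(s,a \right)} = 3 + a^{2} + s^{2}$ ($J{\left(s,a \right)} = 3 + \left(s s + a a\right) = 3 + \left(s^{2} + a^{2}\right) = 3 + \left(a^{2} + s^{2}\right) = 3 + a^{2} + s^{2}$)
$\frac{35886}{-273417} + \frac{351649}{A{\left(J{\left(-10,14 \right)} \right)}} = \frac{35886}{-273417} + \frac{351649}{661} = 35886 \left(- \frac{1}{273417}\right) + 351649 \cdot \frac{1}{661} = - \frac{11962}{91139} + \frac{351649}{661} = \frac{32041031329}{60242879}$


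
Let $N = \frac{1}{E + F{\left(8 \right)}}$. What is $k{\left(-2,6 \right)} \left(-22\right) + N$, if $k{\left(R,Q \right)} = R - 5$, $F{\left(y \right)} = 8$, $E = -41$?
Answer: $\frac{5081}{33} \approx 153.97$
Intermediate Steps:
$k{\left(R,Q \right)} = -5 + R$ ($k{\left(R,Q \right)} = R - 5 = -5 + R$)
$N = - \frac{1}{33}$ ($N = \frac{1}{-41 + 8} = \frac{1}{-33} = - \frac{1}{33} \approx -0.030303$)
$k{\left(-2,6 \right)} \left(-22\right) + N = \left(-5 - 2\right) \left(-22\right) - \frac{1}{33} = \left(-7\right) \left(-22\right) - \frac{1}{33} = 154 - \frac{1}{33} = \frac{5081}{33}$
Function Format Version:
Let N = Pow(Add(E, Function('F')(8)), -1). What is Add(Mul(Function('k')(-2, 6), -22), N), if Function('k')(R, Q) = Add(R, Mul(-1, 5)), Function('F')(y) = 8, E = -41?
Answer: Rational(5081, 33) ≈ 153.97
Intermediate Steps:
Function('k')(R, Q) = Add(-5, R) (Function('k')(R, Q) = Add(R, -5) = Add(-5, R))
N = Rational(-1, 33) (N = Pow(Add(-41, 8), -1) = Pow(-33, -1) = Rational(-1, 33) ≈ -0.030303)
Add(Mul(Function('k')(-2, 6), -22), N) = Add(Mul(Add(-5, -2), -22), Rational(-1, 33)) = Add(Mul(-7, -22), Rational(-1, 33)) = Add(154, Rational(-1, 33)) = Rational(5081, 33)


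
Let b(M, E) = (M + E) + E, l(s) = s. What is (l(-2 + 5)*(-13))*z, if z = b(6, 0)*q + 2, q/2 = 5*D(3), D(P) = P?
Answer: -7098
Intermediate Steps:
b(M, E) = M + 2*E (b(M, E) = (E + M) + E = M + 2*E)
q = 30 (q = 2*(5*3) = 2*15 = 30)
z = 182 (z = (6 + 2*0)*30 + 2 = (6 + 0)*30 + 2 = 6*30 + 2 = 180 + 2 = 182)
(l(-2 + 5)*(-13))*z = ((-2 + 5)*(-13))*182 = (3*(-13))*182 = -39*182 = -7098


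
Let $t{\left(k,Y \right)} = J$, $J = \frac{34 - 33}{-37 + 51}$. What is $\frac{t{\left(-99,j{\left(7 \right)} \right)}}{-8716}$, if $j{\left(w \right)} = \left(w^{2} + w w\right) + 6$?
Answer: $- \frac{1}{122024} \approx -8.1951 \cdot 10^{-6}$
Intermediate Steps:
$J = \frac{1}{14}$ ($J = \frac{34 - 33}{14} = 1 \cdot \frac{1}{14} = \frac{1}{14} \approx 0.071429$)
$j{\left(w \right)} = 6 + 2 w^{2}$ ($j{\left(w \right)} = \left(w^{2} + w^{2}\right) + 6 = 2 w^{2} + 6 = 6 + 2 w^{2}$)
$t{\left(k,Y \right)} = \frac{1}{14}$
$\frac{t{\left(-99,j{\left(7 \right)} \right)}}{-8716} = \frac{1}{14 \left(-8716\right)} = \frac{1}{14} \left(- \frac{1}{8716}\right) = - \frac{1}{122024}$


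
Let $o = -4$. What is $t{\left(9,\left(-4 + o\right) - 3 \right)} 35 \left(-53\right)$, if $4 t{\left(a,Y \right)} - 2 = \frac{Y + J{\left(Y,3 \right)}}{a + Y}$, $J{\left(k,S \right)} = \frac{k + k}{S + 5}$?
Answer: $- \frac{131705}{32} \approx -4115.8$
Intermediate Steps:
$J{\left(k,S \right)} = \frac{2 k}{5 + S}$
$t{\left(a,Y \right)} = \frac{1}{2} + \frac{5 Y}{16 \left(Y + a\right)}$ ($t{\left(a,Y \right)} = \frac{1}{2} + \frac{\left(Y + \frac{2 Y}{5 + 3}\right) \frac{1}{a + Y}}{4} = \frac{1}{2} + \frac{\left(Y + \frac{2 Y}{8}\right) \frac{1}{Y + a}}{4} = \frac{1}{2} + \frac{\left(Y + 2 Y \frac{1}{8}\right) \frac{1}{Y + a}}{4} = \frac{1}{2} + \frac{\left(Y + \frac{Y}{4}\right) \frac{1}{Y + a}}{4} = \frac{1}{2} + \frac{\frac{5 Y}{4} \frac{1}{Y + a}}{4} = \frac{1}{2} + \frac{\frac{5}{4} Y \frac{1}{Y + a}}{4} = \frac{1}{2} + \frac{5 Y}{16 \left(Y + a\right)}$)
$t{\left(9,\left(-4 + o\right) - 3 \right)} 35 \left(-53\right) = \frac{\frac{1}{2} \cdot 9 + \frac{13 \left(\left(-4 - 4\right) - 3\right)}{16}}{\left(\left(-4 - 4\right) - 3\right) + 9} \cdot 35 \left(-53\right) = \frac{\frac{9}{2} + \frac{13 \left(-8 - 3\right)}{16}}{\left(-8 - 3\right) + 9} \cdot 35 \left(-53\right) = \frac{\frac{9}{2} + \frac{13}{16} \left(-11\right)}{-11 + 9} \cdot 35 \left(-53\right) = \frac{\frac{9}{2} - \frac{143}{16}}{-2} \cdot 35 \left(-53\right) = \left(- \frac{1}{2}\right) \left(- \frac{71}{16}\right) 35 \left(-53\right) = \frac{71}{32} \cdot 35 \left(-53\right) = \frac{2485}{32} \left(-53\right) = - \frac{131705}{32}$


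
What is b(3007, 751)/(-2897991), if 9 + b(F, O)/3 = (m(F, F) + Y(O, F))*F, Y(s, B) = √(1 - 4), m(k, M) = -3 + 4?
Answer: -2998/965997 - 3007*I*√3/965997 ≈ -0.0031035 - 0.0053916*I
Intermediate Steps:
m(k, M) = 1
Y(s, B) = I*√3 (Y(s, B) = √(-3) = I*√3)
b(F, O) = -27 + 3*F*(1 + I*√3) (b(F, O) = -27 + 3*((1 + I*√3)*F) = -27 + 3*(F*(1 + I*√3)) = -27 + 3*F*(1 + I*√3))
b(3007, 751)/(-2897991) = (-27 + 3*3007 + 3*I*3007*√3)/(-2897991) = (-27 + 9021 + 9021*I*√3)*(-1/2897991) = (8994 + 9021*I*√3)*(-1/2897991) = -2998/965997 - 3007*I*√3/965997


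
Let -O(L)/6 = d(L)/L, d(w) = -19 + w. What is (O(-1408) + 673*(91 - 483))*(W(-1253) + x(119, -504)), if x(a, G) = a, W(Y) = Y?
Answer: 105309332415/352 ≈ 2.9917e+8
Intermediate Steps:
O(L) = -6*(-19 + L)/L
(O(-1408) + 673*(91 - 483))*(W(-1253) + x(119, -504)) = ((-6 + 114/(-1408)) + 673*(91 - 483))*(-1253 + 119) = ((-6 + 114*(-1/1408)) + 673*(-392))*(-1134) = ((-6 - 57/704) - 263816)*(-1134) = (-4281/704 - 263816)*(-1134) = -185730745/704*(-1134) = 105309332415/352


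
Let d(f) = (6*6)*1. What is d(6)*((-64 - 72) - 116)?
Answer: -9072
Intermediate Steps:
d(f) = 36 (d(f) = 36*1 = 36)
d(6)*((-64 - 72) - 116) = 36*((-64 - 72) - 116) = 36*(-136 - 116) = 36*(-252) = -9072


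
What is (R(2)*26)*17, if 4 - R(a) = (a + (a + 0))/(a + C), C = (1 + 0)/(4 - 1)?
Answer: 7072/7 ≈ 1010.3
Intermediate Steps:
C = ⅓ (C = 1/3 = 1*(⅓) = ⅓ ≈ 0.33333)
R(a) = 4 - 2*a/(⅓ + a) (R(a) = 4 - (a + (a + 0))/(a + ⅓) = 4 - (a + a)/(⅓ + a) = 4 - 2*a/(⅓ + a))
(R(2)*26)*17 = ((2*(2 + 3*2)/(1 + 3*2))*26)*17 = ((2*(2 + 6)/(1 + 6))*26)*17 = ((2*8/7)*26)*17 = ((2*(⅐)*8)*26)*17 = ((16/7)*26)*17 = (416/7)*17 = 7072/7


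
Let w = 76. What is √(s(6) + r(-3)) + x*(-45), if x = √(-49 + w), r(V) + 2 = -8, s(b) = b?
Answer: -135*√3 + 2*I ≈ -233.83 + 2.0*I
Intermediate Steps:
r(V) = -10 (r(V) = -2 - 8 = -10)
x = 3*√3 (x = √(-49 + 76) = √27 = 3*√3 ≈ 5.1962)
√(s(6) + r(-3)) + x*(-45) = √(6 - 10) + (3*√3)*(-45) = √(-4) - 135*√3 = 2*I - 135*√3 = -135*√3 + 2*I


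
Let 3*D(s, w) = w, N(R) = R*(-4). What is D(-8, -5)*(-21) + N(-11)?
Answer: 79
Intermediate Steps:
N(R) = -4*R
D(s, w) = w/3
D(-8, -5)*(-21) + N(-11) = ((⅓)*(-5))*(-21) - 4*(-11) = -5/3*(-21) + 44 = 35 + 44 = 79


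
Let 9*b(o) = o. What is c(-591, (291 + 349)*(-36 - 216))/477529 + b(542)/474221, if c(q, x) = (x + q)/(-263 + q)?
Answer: 911896540591/1740527595380574 ≈ 0.00052392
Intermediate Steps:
b(o) = o/9
c(q, x) = (q + x)/(-263 + q)
c(-591, (291 + 349)*(-36 - 216))/477529 + b(542)/474221 = ((-591 + (291 + 349)*(-36 - 216))/(-263 - 591))/477529 + ((⅑)*542)/474221 = ((-591 + 640*(-252))/(-854))*(1/477529) + (542/9)*(1/474221) = -(-591 - 161280)/854*(1/477529) + 542/4267989 = -1/854*(-161871)*(1/477529) + 542/4267989 = (161871/854)*(1/477529) + 542/4267989 = 161871/407809766 + 542/4267989 = 911896540591/1740527595380574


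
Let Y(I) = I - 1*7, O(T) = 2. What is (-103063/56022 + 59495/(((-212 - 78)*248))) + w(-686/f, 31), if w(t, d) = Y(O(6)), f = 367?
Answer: -3089083105/402910224 ≈ -7.6669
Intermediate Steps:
Y(I) = -7 + I (Y(I) = I - 7 = -7 + I)
w(t, d) = -5 (w(t, d) = -7 + 2 = -5)
(-103063/56022 + 59495/(((-212 - 78)*248))) + w(-686/f, 31) = (-103063/56022 + 59495/(((-212 - 78)*248))) - 5 = (-103063*1/56022 + 59495/((-290*248))) - 5 = (-103063/56022 + 59495/(-71920)) - 5 = (-103063/56022 + 59495*(-1/71920)) - 5 = (-103063/56022 - 11899/14384) - 5 = -1074531985/402910224 - 5 = -3089083105/402910224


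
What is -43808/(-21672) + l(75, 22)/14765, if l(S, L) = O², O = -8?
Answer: 81026516/39998385 ≈ 2.0257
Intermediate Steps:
l(S, L) = 64 (l(S, L) = (-8)² = 64)
-43808/(-21672) + l(75, 22)/14765 = -43808/(-21672) + 64/14765 = -43808*(-1/21672) + 64*(1/14765) = 5476/2709 + 64/14765 = 81026516/39998385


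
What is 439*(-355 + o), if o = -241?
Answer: -261644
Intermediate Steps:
439*(-355 + o) = 439*(-355 - 241) = 439*(-596) = -261644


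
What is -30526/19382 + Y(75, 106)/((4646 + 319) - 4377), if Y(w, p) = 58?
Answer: -4206283/2849154 ≈ -1.4763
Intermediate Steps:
-30526/19382 + Y(75, 106)/((4646 + 319) - 4377) = -30526/19382 + 58/((4646 + 319) - 4377) = -30526*1/19382 + 58/(4965 - 4377) = -15263/9691 + 58/588 = -15263/9691 + 58*(1/588) = -15263/9691 + 29/294 = -4206283/2849154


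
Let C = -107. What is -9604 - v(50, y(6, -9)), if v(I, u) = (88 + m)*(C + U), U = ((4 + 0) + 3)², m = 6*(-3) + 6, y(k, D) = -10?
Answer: -5196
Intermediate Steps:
m = -12 (m = -18 + 6 = -12)
U = 49 (U = (4 + 3)² = 7² = 49)
v(I, u) = -4408 (v(I, u) = (88 - 12)*(-107 + 49) = 76*(-58) = -4408)
-9604 - v(50, y(6, -9)) = -9604 - 1*(-4408) = -9604 + 4408 = -5196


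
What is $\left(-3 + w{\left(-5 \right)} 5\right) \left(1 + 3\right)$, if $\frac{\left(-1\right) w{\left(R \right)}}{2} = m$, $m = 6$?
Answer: $-252$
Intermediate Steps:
$w{\left(R \right)} = -12$ ($w{\left(R \right)} = \left(-2\right) 6 = -12$)
$\left(-3 + w{\left(-5 \right)} 5\right) \left(1 + 3\right) = \left(-3 - 60\right) \left(1 + 3\right) = \left(-3 - 60\right) 4 = \left(-63\right) 4 = -252$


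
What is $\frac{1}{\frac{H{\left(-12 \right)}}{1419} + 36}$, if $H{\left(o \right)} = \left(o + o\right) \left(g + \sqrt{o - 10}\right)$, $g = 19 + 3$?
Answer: $\frac{181159}{6454348} + \frac{43 i \sqrt{22}}{3227174} \approx 0.028068 + 6.2497 \cdot 10^{-5} i$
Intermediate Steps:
$g = 22$
$H{\left(o \right)} = 2 o \left(22 + \sqrt{-10 + o}\right)$ ($H{\left(o \right)} = \left(o + o\right) \left(22 + \sqrt{o - 10}\right) = 2 o \left(22 + \sqrt{-10 + o}\right)$)
$\frac{1}{\frac{H{\left(-12 \right)}}{1419} + 36} = \frac{1}{\frac{2 \left(-12\right) \left(22 + \sqrt{-10 - 12}\right)}{1419} + 36} = \frac{1}{2 \left(-12\right) \left(22 + \sqrt{-22}\right) \frac{1}{1419} + 36} = \frac{1}{2 \left(-12\right) \left(22 + i \sqrt{22}\right) \frac{1}{1419} + 36} = \frac{1}{\left(-528 - 24 i \sqrt{22}\right) \frac{1}{1419} + 36} = \frac{1}{\left(- \frac{16}{43} - \frac{8 i \sqrt{22}}{473}\right) + 36} = \frac{1}{\frac{1532}{43} - \frac{8 i \sqrt{22}}{473}}$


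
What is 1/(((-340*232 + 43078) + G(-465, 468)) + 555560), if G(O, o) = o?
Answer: 1/520226 ≈ 1.9222e-6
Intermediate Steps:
1/(((-340*232 + 43078) + G(-465, 468)) + 555560) = 1/(((-340*232 + 43078) + 468) + 555560) = 1/(((-78880 + 43078) + 468) + 555560) = 1/((-35802 + 468) + 555560) = 1/(-35334 + 555560) = 1/520226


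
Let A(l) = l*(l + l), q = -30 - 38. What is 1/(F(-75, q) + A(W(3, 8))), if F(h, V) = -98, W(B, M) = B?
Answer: -1/80 ≈ -0.012500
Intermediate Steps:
q = -68
A(l) = 2*l² (A(l) = l*(2*l) = 2*l²)
1/(F(-75, q) + A(W(3, 8))) = 1/(-98 + 2*3²) = 1/(-98 + 2*9) = 1/(-98 + 18) = 1/(-80) = -1/80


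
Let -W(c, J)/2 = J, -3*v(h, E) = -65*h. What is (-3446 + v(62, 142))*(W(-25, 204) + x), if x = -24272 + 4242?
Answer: 128922904/3 ≈ 4.2974e+7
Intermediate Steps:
v(h, E) = 65*h/3 (v(h, E) = -(-65)*h/3 = 65*h/3)
W(c, J) = -2*J
x = -20030
(-3446 + v(62, 142))*(W(-25, 204) + x) = (-3446 + (65/3)*62)*(-2*204 - 20030) = (-3446 + 4030/3)*(-408 - 20030) = -6308/3*(-20438) = 128922904/3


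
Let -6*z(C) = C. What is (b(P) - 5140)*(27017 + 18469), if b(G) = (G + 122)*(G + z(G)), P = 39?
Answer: 4207455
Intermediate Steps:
z(C) = -C/6
b(G) = 5*G*(122 + G)/6 (b(G) = (G + 122)*(G - G/6) = (122 + G)*(5*G/6) = 5*G*(122 + G)/6)
(b(P) - 5140)*(27017 + 18469) = ((5/6)*39*(122 + 39) - 5140)*(27017 + 18469) = ((5/6)*39*161 - 5140)*45486 = (10465/2 - 5140)*45486 = (185/2)*45486 = 4207455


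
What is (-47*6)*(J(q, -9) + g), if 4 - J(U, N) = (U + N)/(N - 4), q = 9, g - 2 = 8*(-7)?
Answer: 14100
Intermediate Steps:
g = -54 (g = 2 + 8*(-7) = 2 - 56 = -54)
J(U, N) = 4 - (N + U)/(-4 + N) (J(U, N) = 4 - (U + N)/(N - 4) = 4 - (N + U)/(-4 + N))
(-47*6)*(J(q, -9) + g) = (-47*6)*((-16 - 1*9 + 3*(-9))/(-4 - 9) - 54) = -282*((-16 - 9 - 27)/(-13) - 54) = -282*(-1/13*(-52) - 54) = -282*(4 - 54) = -282*(-50) = 14100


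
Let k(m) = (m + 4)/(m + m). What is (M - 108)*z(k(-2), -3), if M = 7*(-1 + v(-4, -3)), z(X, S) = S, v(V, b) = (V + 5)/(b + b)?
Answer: 697/2 ≈ 348.50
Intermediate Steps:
k(m) = (4 + m)/(2*m) (k(m) = (4 + m)/((2*m)) = (4 + m)*(1/(2*m)) = (4 + m)/(2*m))
v(V, b) = (5 + V)/(2*b) (v(V, b) = (5 + V)/((2*b)) = (5 + V)*(1/(2*b)) = (5 + V)/(2*b))
M = -49/6 (M = 7*(-1 + (½)*(5 - 4)/(-3)) = 7*(-1 + (½)*(-⅓)*1) = 7*(-1 - ⅙) = 7*(-7/6) = -49/6 ≈ -8.1667)
(M - 108)*z(k(-2), -3) = (-49/6 - 108)*(-3) = -697/6*(-3) = 697/2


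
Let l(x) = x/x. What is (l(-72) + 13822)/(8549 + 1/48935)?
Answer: 676428505/418345316 ≈ 1.6169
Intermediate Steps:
l(x) = 1
(l(-72) + 13822)/(8549 + 1/48935) = (1 + 13822)/(8549 + 1/48935) = 13823/(8549 + 1/48935) = 13823/(418345316/48935) = 13823*(48935/418345316) = 676428505/418345316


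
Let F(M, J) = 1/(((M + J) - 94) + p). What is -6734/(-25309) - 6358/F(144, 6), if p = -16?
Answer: -6436578146/25309 ≈ -2.5432e+5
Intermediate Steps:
F(M, J) = 1/(-110 + J + M) (F(M, J) = 1/(((M + J) - 94) - 16) = 1/(((J + M) - 94) - 16) = 1/((-94 + J + M) - 16) = 1/(-110 + J + M))
-6734/(-25309) - 6358/F(144, 6) = -6734/(-25309) - 6358/(1/(-110 + 6 + 144)) = -6734*(-1/25309) - 6358/(1/40) = 6734/25309 - 6358/1/40 = 6734/25309 - 6358*40 = 6734/25309 - 254320 = -6436578146/25309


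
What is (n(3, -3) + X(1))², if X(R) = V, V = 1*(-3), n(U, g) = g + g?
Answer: 81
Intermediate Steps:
n(U, g) = 2*g
V = -3
X(R) = -3
(n(3, -3) + X(1))² = (2*(-3) - 3)² = (-6 - 3)² = (-9)² = 81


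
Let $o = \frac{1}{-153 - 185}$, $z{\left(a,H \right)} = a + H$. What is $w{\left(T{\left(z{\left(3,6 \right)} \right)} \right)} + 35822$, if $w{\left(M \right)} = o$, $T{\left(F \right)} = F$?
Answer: $\frac{12107835}{338} \approx 35822.0$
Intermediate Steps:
$z{\left(a,H \right)} = H + a$
$o = - \frac{1}{338}$ ($o = \frac{1}{-338} = - \frac{1}{338} \approx -0.0029586$)
$w{\left(M \right)} = - \frac{1}{338}$
$w{\left(T{\left(z{\left(3,6 \right)} \right)} \right)} + 35822 = - \frac{1}{338} + 35822 = \frac{12107835}{338}$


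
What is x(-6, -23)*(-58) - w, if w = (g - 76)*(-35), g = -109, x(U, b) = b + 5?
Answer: -5431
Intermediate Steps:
x(U, b) = 5 + b
w = 6475 (w = (-109 - 76)*(-35) = -185*(-35) = 6475)
x(-6, -23)*(-58) - w = (5 - 23)*(-58) - 1*6475 = -18*(-58) - 6475 = 1044 - 6475 = -5431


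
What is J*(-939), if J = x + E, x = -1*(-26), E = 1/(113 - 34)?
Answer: -1929645/79 ≈ -24426.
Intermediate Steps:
E = 1/79 ≈ 0.012658
x = 26
J = 2055/79 (J = 26 + 1/79 = 2055/79 ≈ 26.013)
J*(-939) = (2055/79)*(-939) = -1929645/79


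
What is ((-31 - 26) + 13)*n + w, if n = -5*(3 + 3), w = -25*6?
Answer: 1170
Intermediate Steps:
w = -150
n = -30 (n = -5*6 = -30)
((-31 - 26) + 13)*n + w = ((-31 - 26) + 13)*(-30) - 150 = (-57 + 13)*(-30) - 150 = -44*(-30) - 150 = 1320 - 150 = 1170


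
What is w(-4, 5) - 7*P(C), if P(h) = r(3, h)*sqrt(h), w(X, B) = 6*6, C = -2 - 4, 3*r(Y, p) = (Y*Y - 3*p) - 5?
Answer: 36 - 154*I*sqrt(6)/3 ≈ 36.0 - 125.74*I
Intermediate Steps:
r(Y, p) = -5/3 - p + Y**2/3 (r(Y, p) = ((Y*Y - 3*p) - 5)/3 = ((Y**2 - 3*p) - 5)/3 = (-5 + Y**2 - 3*p)/3 = -5/3 - p + Y**2/3)
C = -6
w(X, B) = 36
P(h) = sqrt(h)*(4/3 - h) (P(h) = (-5/3 - h + (1/3)*3**2)*sqrt(h) = (-5/3 - h + (1/3)*9)*sqrt(h) = (-5/3 - h + 3)*sqrt(h) = (4/3 - h)*sqrt(h) = sqrt(h)*(4/3 - h))
w(-4, 5) - 7*P(C) = 36 - 7*sqrt(-6)*(4/3 - 1*(-6)) = 36 - 7*I*sqrt(6)*(4/3 + 6) = 36 - 7*I*sqrt(6)*22/3 = 36 - 154*I*sqrt(6)/3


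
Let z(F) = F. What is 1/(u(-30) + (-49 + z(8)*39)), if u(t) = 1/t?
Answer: 30/7889 ≈ 0.0038028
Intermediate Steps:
1/(u(-30) + (-49 + z(8)*39)) = 1/(1/(-30) + (-49 + 8*39)) = 1/(-1/30 + (-49 + 312)) = 1/(-1/30 + 263) = 1/(7889/30) = 30/7889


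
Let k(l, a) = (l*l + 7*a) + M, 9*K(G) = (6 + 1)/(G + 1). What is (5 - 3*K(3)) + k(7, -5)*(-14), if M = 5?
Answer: -3139/12 ≈ -261.58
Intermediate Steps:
K(G) = 7/(9*(1 + G)) (K(G) = ((6 + 1)/(G + 1))/9 = (7/(1 + G))/9 = 7/(9*(1 + G)))
k(l, a) = 5 + l² + 7*a (k(l, a) = (l*l + 7*a) + 5 = (l² + 7*a) + 5 = 5 + l² + 7*a)
(5 - 3*K(3)) + k(7, -5)*(-14) = (5 - 7/(3*(1 + 3))) + (5 + 7² + 7*(-5))*(-14) = (5 - 7/(3*4)) + (5 + 49 - 35)*(-14) = (5 - 7/(3*4)) + 19*(-14) = (5 - 3*7/36) - 266 = (5 - 7/12) - 266 = 53/12 - 266 = -3139/12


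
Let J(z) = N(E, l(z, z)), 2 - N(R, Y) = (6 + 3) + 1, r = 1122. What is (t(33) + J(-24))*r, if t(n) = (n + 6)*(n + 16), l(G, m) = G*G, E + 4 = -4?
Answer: 2135166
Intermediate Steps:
E = -8 (E = -4 - 4 = -8)
l(G, m) = G²
N(R, Y) = -8 (N(R, Y) = 2 - ((6 + 3) + 1) = 2 - (9 + 1) = 2 - 1*10 = 2 - 10 = -8)
J(z) = -8
t(n) = (6 + n)*(16 + n)
(t(33) + J(-24))*r = ((96 + 33² + 22*33) - 8)*1122 = ((96 + 1089 + 726) - 8)*1122 = (1911 - 8)*1122 = 1903*1122 = 2135166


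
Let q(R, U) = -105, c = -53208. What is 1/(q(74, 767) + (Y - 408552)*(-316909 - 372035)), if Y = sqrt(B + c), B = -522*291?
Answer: I/(3*(688944*sqrt(22790) + 93823149661*I)) ≈ 3.5528e-12 + 3.9384e-15*I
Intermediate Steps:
B = -151902
Y = 3*I*sqrt(22790) (Y = sqrt(-151902 - 53208) = sqrt(-205110) = 3*I*sqrt(22790) ≈ 452.89*I)
1/(q(74, 767) + (Y - 408552)*(-316909 - 372035)) = 1/(-105 + (3*I*sqrt(22790) - 408552)*(-316909 - 372035)) = 1/(-105 + (-408552 + 3*I*sqrt(22790))*(-688944)) = 1/(-105 + (281469449088 - 2066832*I*sqrt(22790))) = 1/(281469448983 - 2066832*I*sqrt(22790))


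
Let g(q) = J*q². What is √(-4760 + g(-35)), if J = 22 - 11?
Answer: √8715 ≈ 93.354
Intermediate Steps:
J = 11
g(q) = 11*q²
√(-4760 + g(-35)) = √(-4760 + 11*(-35)²) = √(-4760 + 11*1225) = √(-4760 + 13475) = √8715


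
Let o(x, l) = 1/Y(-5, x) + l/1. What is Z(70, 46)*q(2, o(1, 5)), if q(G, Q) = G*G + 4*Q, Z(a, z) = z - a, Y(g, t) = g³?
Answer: -71904/125 ≈ -575.23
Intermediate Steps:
o(x, l) = -1/125 + l (o(x, l) = 1/(-5)³ + l/1 = 1/(-125) + l*1 = 1*(-1/125) + l = -1/125 + l)
q(G, Q) = G² + 4*Q
Z(70, 46)*q(2, o(1, 5)) = (46 - 1*70)*(2² + 4*(-1/125 + 5)) = (46 - 70)*(4 + 4*(624/125)) = -24*(4 + 2496/125) = -24*2996/125 = -71904/125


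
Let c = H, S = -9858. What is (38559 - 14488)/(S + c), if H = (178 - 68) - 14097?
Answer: -24071/23845 ≈ -1.0095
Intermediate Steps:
H = -13987 (H = 110 - 14097 = -13987)
c = -13987
(38559 - 14488)/(S + c) = (38559 - 14488)/(-9858 - 13987) = 24071/(-23845) = 24071*(-1/23845) = -24071/23845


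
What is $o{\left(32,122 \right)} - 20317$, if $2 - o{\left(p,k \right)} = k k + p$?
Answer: $-35231$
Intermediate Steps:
$o{\left(p,k \right)} = 2 - p - k^{2}$ ($o{\left(p,k \right)} = 2 - \left(k k + p\right) = 2 - \left(k^{2} + p\right) = 2 - \left(p + k^{2}\right) = 2 - p - k^{2}$)
$o{\left(32,122 \right)} - 20317 = \left(2 - 32 - 122^{2}\right) - 20317 = \left(2 - 32 - 14884\right) - 20317 = -14914 - 20317 = -35231$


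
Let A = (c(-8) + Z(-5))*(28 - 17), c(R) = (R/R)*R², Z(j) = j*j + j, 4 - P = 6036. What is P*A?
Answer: -5573568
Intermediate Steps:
P = -6032 (P = 4 - 1*6036 = 4 - 6036 = -6032)
Z(j) = j + j² (Z(j) = j² + j = j + j²)
c(R) = R² (c(R) = 1*R² = R²)
A = 924 (A = ((-8)² - 5*(1 - 5))*(28 - 17) = (64 - 5*(-4))*11 = (64 + 20)*11 = 84*11 = 924)
P*A = -6032*924 = -5573568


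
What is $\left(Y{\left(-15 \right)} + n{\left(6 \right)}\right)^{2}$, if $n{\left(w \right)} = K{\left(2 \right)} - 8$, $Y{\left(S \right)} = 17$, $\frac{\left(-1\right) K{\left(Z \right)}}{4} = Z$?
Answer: $1$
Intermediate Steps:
$K{\left(Z \right)} = - 4 Z$
$n{\left(w \right)} = -16$ ($n{\left(w \right)} = \left(-4\right) 2 - 8 = -8 - 8 = -16$)
$\left(Y{\left(-15 \right)} + n{\left(6 \right)}\right)^{2} = \left(17 - 16\right)^{2} = 1^{2} = 1$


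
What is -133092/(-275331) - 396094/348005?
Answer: -2987632174/4562693555 ≈ -0.65480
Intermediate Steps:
-133092/(-275331) - 396094/348005 = -133092*(-1/275331) - 396094*1/348005 = 44364/91777 - 396094/348005 = -2987632174/4562693555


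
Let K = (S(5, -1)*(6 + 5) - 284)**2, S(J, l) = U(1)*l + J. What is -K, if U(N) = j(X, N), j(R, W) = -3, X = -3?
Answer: -38416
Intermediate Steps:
U(N) = -3
S(J, l) = J - 3*l (S(J, l) = -3*l + J = J - 3*l)
K = 38416 (K = ((5 - 3*(-1))*(6 + 5) - 284)**2 = ((5 + 3)*11 - 284)**2 = (8*11 - 284)**2 = (88 - 284)**2 = (-196)**2 = 38416)
-K = -1*38416 = -38416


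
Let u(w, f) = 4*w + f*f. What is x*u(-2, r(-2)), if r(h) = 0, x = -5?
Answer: 40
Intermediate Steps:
u(w, f) = f**2 + 4*w (u(w, f) = 4*w + f**2 = f**2 + 4*w)
x*u(-2, r(-2)) = -5*(0**2 + 4*(-2)) = -5*(0 - 8) = -5*(-8) = 40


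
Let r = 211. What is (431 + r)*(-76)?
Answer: -48792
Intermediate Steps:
(431 + r)*(-76) = (431 + 211)*(-76) = 642*(-76) = -48792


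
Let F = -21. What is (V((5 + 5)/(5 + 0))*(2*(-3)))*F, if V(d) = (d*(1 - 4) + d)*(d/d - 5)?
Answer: 2016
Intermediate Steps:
V(d) = 8*d (V(d) = (d*(-3) + d)*(1 - 5) = (-3*d + d)*(-4) = -2*d*(-4) = 8*d)
(V((5 + 5)/(5 + 0))*(2*(-3)))*F = ((8*((5 + 5)/(5 + 0)))*(2*(-3)))*(-21) = ((8*(10/5))*(-6))*(-21) = ((8*(10*(1/5)))*(-6))*(-21) = ((8*2)*(-6))*(-21) = (16*(-6))*(-21) = -96*(-21) = 2016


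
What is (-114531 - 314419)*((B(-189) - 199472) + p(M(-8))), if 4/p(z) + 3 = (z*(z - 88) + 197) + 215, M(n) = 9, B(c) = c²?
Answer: 10606390566850/151 ≈ 7.0241e+10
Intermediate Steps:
p(z) = 4/(409 + z*(-88 + z)) (p(z) = 4/(-3 + ((z*(z - 88) + 197) + 215)) = 4/(-3 + ((z*(-88 + z) + 197) + 215)) = 4/(-3 + ((197 + z*(-88 + z)) + 215)) = 4/(-3 + (412 + z*(-88 + z))) = 4/(409 + z*(-88 + z)))
(-114531 - 314419)*((B(-189) - 199472) + p(M(-8))) = (-114531 - 314419)*(((-189)² - 199472) + 4/(409 + 9² - 88*9)) = -428950*((35721 - 199472) + 4/(409 + 81 - 792)) = -428950*(-163751 + 4/(-302)) = -428950*(-163751 + 4*(-1/302)) = -428950*(-163751 - 2/151) = -428950*(-24726403/151) = 10606390566850/151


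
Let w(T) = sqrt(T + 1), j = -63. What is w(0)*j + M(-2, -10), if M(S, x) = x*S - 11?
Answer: -54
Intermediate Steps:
w(T) = sqrt(1 + T)
M(S, x) = -11 + S*x (M(S, x) = S*x - 11 = -11 + S*x)
w(0)*j + M(-2, -10) = sqrt(1 + 0)*(-63) + (-11 - 2*(-10)) = sqrt(1)*(-63) + (-11 + 20) = 1*(-63) + 9 = -63 + 9 = -54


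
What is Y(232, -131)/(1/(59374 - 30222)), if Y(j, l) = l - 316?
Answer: -13030944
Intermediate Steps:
Y(j, l) = -316 + l
Y(232, -131)/(1/(59374 - 30222)) = (-316 - 131)/(1/(59374 - 30222)) = -447/(1/29152) = -447/1/29152 = -447*29152 = -13030944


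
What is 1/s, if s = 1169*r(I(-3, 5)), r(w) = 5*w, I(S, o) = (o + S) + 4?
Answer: 1/35070 ≈ 2.8514e-5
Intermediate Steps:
I(S, o) = 4 + S + o (I(S, o) = (S + o) + 4 = 4 + S + o)
s = 35070 (s = 1169*(5*(4 - 3 + 5)) = 1169*(5*6) = 1169*30 = 35070)
1/s = 1/35070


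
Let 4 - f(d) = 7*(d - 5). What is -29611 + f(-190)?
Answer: -28242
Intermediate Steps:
f(d) = 39 - 7*d (f(d) = 4 - 7*(d - 5) = 4 - 7*(-5 + d) = 4 - (-35 + 7*d) = 4 + (35 - 7*d) = 39 - 7*d)
-29611 + f(-190) = -29611 + (39 - 7*(-190)) = -29611 + (39 + 1330) = -29611 + 1369 = -28242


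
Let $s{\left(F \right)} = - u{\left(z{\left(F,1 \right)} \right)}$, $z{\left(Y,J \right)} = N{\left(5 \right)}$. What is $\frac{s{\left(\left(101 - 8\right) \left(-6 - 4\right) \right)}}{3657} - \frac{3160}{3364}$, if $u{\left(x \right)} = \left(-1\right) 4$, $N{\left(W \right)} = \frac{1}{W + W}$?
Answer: $- \frac{2885666}{3075537} \approx -0.93826$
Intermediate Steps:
$N{\left(W \right)} = \frac{1}{2 W}$
$z{\left(Y,J \right)} = \frac{1}{10}$ ($z{\left(Y,J \right)} = \frac{1}{2 \cdot 5} = \frac{1}{2} \cdot \frac{1}{5} = \frac{1}{10}$)
$u{\left(x \right)} = -4$
$s{\left(F \right)} = 4$ ($s{\left(F \right)} = \left(-1\right) \left(-4\right) = 4$)
$\frac{s{\left(\left(101 - 8\right) \left(-6 - 4\right) \right)}}{3657} - \frac{3160}{3364} = \frac{4}{3657} - \frac{3160}{3364} = 4 \cdot \frac{1}{3657} - \frac{790}{841} = \frac{4}{3657} - \frac{790}{841} = - \frac{2885666}{3075537}$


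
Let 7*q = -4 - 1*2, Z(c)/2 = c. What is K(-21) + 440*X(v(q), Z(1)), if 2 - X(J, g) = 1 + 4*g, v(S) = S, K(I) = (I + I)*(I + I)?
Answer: -1316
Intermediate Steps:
Z(c) = 2*c
q = -6/7 (q = (-4 - 1*2)/7 = (-4 - 2)/7 = (⅐)*(-6) = -6/7 ≈ -0.85714)
K(I) = 4*I² (K(I) = (2*I)*(2*I) = 4*I²)
X(J, g) = 1 - 4*g (X(J, g) = 2 - (1 + 4*g) = 2 + (-1 - 4*g) = 1 - 4*g)
K(-21) + 440*X(v(q), Z(1)) = 4*(-21)² + 440*(1 - 8) = 4*441 + 440*(1 - 4*2) = 1764 + 440*(1 - 8) = 1764 + 440*(-7) = 1764 - 3080 = -1316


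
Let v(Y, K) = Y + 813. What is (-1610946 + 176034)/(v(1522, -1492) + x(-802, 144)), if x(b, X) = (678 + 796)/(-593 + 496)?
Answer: -46395488/75007 ≈ -618.55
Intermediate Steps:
v(Y, K) = 813 + Y
x(b, X) = -1474/97 (x(b, X) = 1474/(-97) = 1474*(-1/97) = -1474/97)
(-1610946 + 176034)/(v(1522, -1492) + x(-802, 144)) = (-1610946 + 176034)/((813 + 1522) - 1474/97) = -1434912/(2335 - 1474/97) = -1434912/225021/97 = -1434912*97/225021 = -46395488/75007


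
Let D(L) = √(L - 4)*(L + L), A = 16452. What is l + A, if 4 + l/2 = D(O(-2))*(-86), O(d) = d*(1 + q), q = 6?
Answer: 16444 + 14448*I*√2 ≈ 16444.0 + 20433.0*I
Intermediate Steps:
O(d) = 7*d (O(d) = d*(1 + 6) = d*7 = 7*d)
D(L) = 2*L*√(-4 + L) (D(L) = √(-4 + L)*(2*L) = 2*L*√(-4 + L))
l = -8 + 14448*I*√2 (l = -8 + 2*((2*(7*(-2))*√(-4 + 7*(-2)))*(-86)) = -8 + 2*((2*(-14)*√(-4 - 14))*(-86)) = -8 + 2*((2*(-14)*√(-18))*(-86)) = -8 + 2*((2*(-14)*(3*I*√2))*(-86)) = -8 + 2*(-84*I*√2*(-86)) = -8 + 2*(7224*I*√2) = -8 + 14448*I*√2 ≈ -8.0 + 20433.0*I)
l + A = (-8 + 14448*I*√2) + 16452 = 16444 + 14448*I*√2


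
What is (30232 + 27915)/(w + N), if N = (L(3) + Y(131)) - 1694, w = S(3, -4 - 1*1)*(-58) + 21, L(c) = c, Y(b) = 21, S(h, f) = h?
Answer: -58147/1823 ≈ -31.896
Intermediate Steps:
w = -153 (w = 3*(-58) + 21 = -174 + 21 = -153)
N = -1670 (N = (3 + 21) - 1694 = 24 - 1694 = -1670)
(30232 + 27915)/(w + N) = (30232 + 27915)/(-153 - 1670) = 58147/(-1823) = 58147*(-1/1823) = -58147/1823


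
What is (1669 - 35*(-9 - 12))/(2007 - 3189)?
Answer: -1202/591 ≈ -2.0338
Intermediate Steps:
(1669 - 35*(-9 - 12))/(2007 - 3189) = (1669 - 35*(-21))/(-1182) = (1669 + 735)*(-1/1182) = 2404*(-1/1182) = -1202/591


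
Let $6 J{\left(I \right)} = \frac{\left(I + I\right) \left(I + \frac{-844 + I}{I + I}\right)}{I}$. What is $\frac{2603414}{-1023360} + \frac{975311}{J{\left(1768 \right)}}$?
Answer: $\frac{1321438241151859}{799829010240} \approx 1652.2$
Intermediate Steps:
$J{\left(I \right)} = \frac{I}{3} + \frac{-844 + I}{6 I}$ ($J{\left(I \right)} = \frac{\left(I + I\right) \left(I + \frac{-844 + I}{I + I}\right) \frac{1}{I}}{6} = \frac{2 I \left(I + \frac{-844 + I}{2 I}\right) \frac{1}{I}}{6} = \frac{2 I + \frac{-844 + I}{I}}{6} = \frac{I}{3} + \frac{-844 + I}{6 I}$)
$\frac{2603414}{-1023360} + \frac{975311}{J{\left(1768 \right)}} = \frac{2603414}{-1023360} + \frac{975311}{\frac{1}{6} \cdot \frac{1}{1768} \left(-844 + 1768 \left(1 + 2 \cdot 1768\right)\right)} = 2603414 \left(- \frac{1}{1023360}\right) + \frac{975311}{\frac{1}{6} \cdot \frac{1}{1768} \left(-844 + 1768 \left(1 + 3536\right)\right)} = - \frac{1301707}{511680} + \frac{975311}{\frac{1}{6} \cdot \frac{1}{1768} \left(-844 + 1768 \cdot 3537\right)} = - \frac{1301707}{511680} + \frac{975311}{\frac{1}{6} \cdot \frac{1}{1768} \left(-844 + 6253416\right)} = - \frac{1301707}{511680} + \frac{975311}{\frac{1}{6} \cdot \frac{1}{1768} \cdot 6252572} = - \frac{1301707}{511680} + \frac{975311}{\frac{1563143}{2652}} = - \frac{1301707}{511680} + 975311 \cdot \frac{2652}{1563143} = - \frac{1301707}{511680} + \frac{2586524772}{1563143} = \frac{1321438241151859}{799829010240}$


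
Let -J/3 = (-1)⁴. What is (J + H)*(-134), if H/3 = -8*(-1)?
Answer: -2814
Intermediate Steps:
J = -3 (J = -3*(-1)⁴ = -3*1 = -3)
H = 24 (H = 3*(-8*(-1)) = 3*8 = 24)
(J + H)*(-134) = (-3 + 24)*(-134) = 21*(-134) = -2814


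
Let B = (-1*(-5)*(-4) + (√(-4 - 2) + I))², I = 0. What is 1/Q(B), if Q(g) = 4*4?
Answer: 1/16 ≈ 0.062500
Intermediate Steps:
B = (-20 + I*√6)² (B = (-1*(-5)*(-4) + (√(-4 - 2) + 0))² = (5*(-4) + (√(-6) + 0))² = (-20 + (I*√6 + 0))² = (-20 + I*√6)² ≈ 394.0 - 97.98*I)
Q(g) = 16
1/Q(B) = 1/16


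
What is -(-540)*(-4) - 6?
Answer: -2166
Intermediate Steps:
-(-540)*(-4) - 6 = -30*72 - 6 = -2160 - 6 = -2166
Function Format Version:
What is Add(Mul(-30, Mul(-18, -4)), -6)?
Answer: -2166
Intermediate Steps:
Add(Mul(-30, Mul(-18, -4)), -6) = Add(Mul(-30, 72), -6) = Add(-2160, -6) = -2166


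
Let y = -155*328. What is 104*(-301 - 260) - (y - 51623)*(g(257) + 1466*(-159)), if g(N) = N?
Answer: -23857235875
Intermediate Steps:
y = -50840
104*(-301 - 260) - (y - 51623)*(g(257) + 1466*(-159)) = 104*(-301 - 260) - (-50840 - 51623)*(257 + 1466*(-159)) = 104*(-561) - (-102463)*(257 - 233094) = -58344 - (-102463)*(-232837) = -58344 - 1*23857177531 = -58344 - 23857177531 = -23857235875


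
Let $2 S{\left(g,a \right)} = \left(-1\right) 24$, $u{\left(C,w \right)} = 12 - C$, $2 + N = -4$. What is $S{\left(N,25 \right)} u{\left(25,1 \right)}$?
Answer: $156$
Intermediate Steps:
$N = -6$ ($N = -2 - 4 = -6$)
$S{\left(g,a \right)} = -12$ ($S{\left(g,a \right)} = \frac{\left(-1\right) 24}{2} = \frac{1}{2} \left(-24\right) = -12$)
$S{\left(N,25 \right)} u{\left(25,1 \right)} = - 12 \left(12 - 25\right) = \left(-12\right) \left(-13\right) = 156$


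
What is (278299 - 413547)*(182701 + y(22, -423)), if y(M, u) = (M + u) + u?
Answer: -24598500496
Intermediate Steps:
y(M, u) = M + 2*u
(278299 - 413547)*(182701 + y(22, -423)) = (278299 - 413547)*(182701 + (22 + 2*(-423))) = -135248*(182701 + (22 - 846)) = -135248*(182701 - 824) = -135248*181877 = -24598500496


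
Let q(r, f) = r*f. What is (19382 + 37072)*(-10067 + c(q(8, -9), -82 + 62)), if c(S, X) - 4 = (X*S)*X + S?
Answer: -2198036490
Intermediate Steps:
q(r, f) = f*r
c(S, X) = 4 + S + S*X² (c(S, X) = 4 + ((X*S)*X + S) = 4 + ((S*X)*X + S) = 4 + (S*X² + S) = 4 + (S + S*X²) = 4 + S + S*X²)
(19382 + 37072)*(-10067 + c(q(8, -9), -82 + 62)) = (19382 + 37072)*(-10067 + (4 - 9*8 + (-9*8)*(-82 + 62)²)) = 56454*(-10067 + (4 - 72 - 72*(-20)²)) = 56454*(-10067 + (4 - 72 - 72*400)) = 56454*(-10067 + (4 - 72 - 28800)) = 56454*(-10067 - 28868) = 56454*(-38935) = -2198036490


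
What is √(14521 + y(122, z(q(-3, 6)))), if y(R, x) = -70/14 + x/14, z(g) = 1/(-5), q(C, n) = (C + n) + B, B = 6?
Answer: √71128330/70 ≈ 120.48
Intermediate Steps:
q(C, n) = 6 + C + n (q(C, n) = (C + n) + 6 = 6 + C + n)
z(g) = -⅕
y(R, x) = -5 + x/14 (y(R, x) = -70*1/14 + x*(1/14) = -5 + x/14)
√(14521 + y(122, z(q(-3, 6)))) = √(14521 + (-5 + (1/14)*(-⅕))) = √(14521 + (-5 - 1/70)) = √(14521 - 351/70) = √(1016119/70) = √71128330/70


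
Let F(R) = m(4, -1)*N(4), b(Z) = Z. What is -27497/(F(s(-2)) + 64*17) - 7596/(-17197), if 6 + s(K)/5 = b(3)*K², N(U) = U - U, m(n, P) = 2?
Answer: -464601461/18710336 ≈ -24.831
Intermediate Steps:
N(U) = 0
s(K) = -30 + 15*K² (s(K) = -30 + 5*(3*K²) = -30 + 15*K²)
F(R) = 0 (F(R) = 2*0 = 0)
-27497/(F(s(-2)) + 64*17) - 7596/(-17197) = -27497/(0 + 64*17) - 7596/(-17197) = -27497/(0 + 1088) - 7596*(-1/17197) = -27497/1088 + 7596/17197 = -464601461/18710336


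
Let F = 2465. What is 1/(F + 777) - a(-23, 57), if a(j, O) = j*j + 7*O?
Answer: -3008575/3242 ≈ -928.00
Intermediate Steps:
a(j, O) = j² + 7*O
1/(F + 777) - a(-23, 57) = 1/(2465 + 777) - ((-23)² + 7*57) = 1/3242 - (529 + 399) = 1/3242 - 1*928 = 1/3242 - 928 = -3008575/3242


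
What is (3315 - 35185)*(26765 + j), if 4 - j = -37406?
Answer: -2045257250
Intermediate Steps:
j = 37410 (j = 4 - 1*(-37406) = 4 + 37406 = 37410)
(3315 - 35185)*(26765 + j) = (3315 - 35185)*(26765 + 37410) = -31870*64175 = -2045257250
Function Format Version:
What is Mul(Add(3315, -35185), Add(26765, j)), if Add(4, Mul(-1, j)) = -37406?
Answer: -2045257250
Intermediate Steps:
j = 37410 (j = Add(4, Mul(-1, -37406)) = Add(4, 37406) = 37410)
Mul(Add(3315, -35185), Add(26765, j)) = Mul(Add(3315, -35185), Add(26765, 37410)) = Mul(-31870, 64175) = -2045257250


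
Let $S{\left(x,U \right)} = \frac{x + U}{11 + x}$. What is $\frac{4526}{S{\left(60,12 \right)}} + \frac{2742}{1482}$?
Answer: $\frac{39702683}{8892} \approx 4465.0$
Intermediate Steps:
$S{\left(x,U \right)} = \frac{U + x}{11 + x}$
$\frac{4526}{S{\left(60,12 \right)}} + \frac{2742}{1482} = \frac{4526}{\frac{1}{11 + 60} \left(12 + 60\right)} + \frac{2742}{1482} = \frac{4526}{\frac{1}{71} \cdot 72} + 2742 \cdot \frac{1}{1482} = \frac{4526}{\frac{1}{71} \cdot 72} + \frac{457}{247} = \frac{4526}{\frac{72}{71}} + \frac{457}{247} = 4526 \cdot \frac{71}{72} + \frac{457}{247} = \frac{160673}{36} + \frac{457}{247} = \frac{39702683}{8892}$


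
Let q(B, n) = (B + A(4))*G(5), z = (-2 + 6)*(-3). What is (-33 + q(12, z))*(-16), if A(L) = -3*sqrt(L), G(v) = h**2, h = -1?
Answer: 432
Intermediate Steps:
z = -12 (z = 4*(-3) = -12)
G(v) = 1 (G(v) = (-1)**2 = 1)
q(B, n) = -6 + B (q(B, n) = (B - 3*sqrt(4))*1 = (B - 3*2)*1 = (B - 6)*1 = (-6 + B)*1 = -6 + B)
(-33 + q(12, z))*(-16) = (-33 + (-6 + 12))*(-16) = (-33 + 6)*(-16) = -27*(-16) = 432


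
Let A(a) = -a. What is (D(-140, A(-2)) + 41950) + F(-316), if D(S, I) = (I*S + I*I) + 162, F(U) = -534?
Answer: 41302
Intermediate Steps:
D(S, I) = 162 + I**2 + I*S (D(S, I) = (I*S + I**2) + 162 = (I**2 + I*S) + 162 = 162 + I**2 + I*S)
(D(-140, A(-2)) + 41950) + F(-316) = ((162 + (-1*(-2))**2 - 1*(-2)*(-140)) + 41950) - 534 = ((162 + 2**2 + 2*(-140)) + 41950) - 534 = ((162 + 4 - 280) + 41950) - 534 = (-114 + 41950) - 534 = 41836 - 534 = 41302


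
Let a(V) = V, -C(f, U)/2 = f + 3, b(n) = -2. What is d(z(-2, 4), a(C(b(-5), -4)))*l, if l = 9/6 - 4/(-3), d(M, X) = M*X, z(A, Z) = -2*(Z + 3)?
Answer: 238/3 ≈ 79.333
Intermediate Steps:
C(f, U) = -6 - 2*f (C(f, U) = -2*(f + 3) = -2*(3 + f) = -6 - 2*f)
z(A, Z) = -6 - 2*Z (z(A, Z) = -2*(3 + Z) = -6 - 2*Z)
l = 17/6 (l = 9*(⅙) - 4*(-⅓) = 3/2 + 4/3 = 17/6 ≈ 2.8333)
d(z(-2, 4), a(C(b(-5), -4)))*l = ((-6 - 2*4)*(-6 - 2*(-2)))*(17/6) = ((-6 - 8)*(-6 + 4))*(17/6) = -14*(-2)*(17/6) = 28*(17/6) = 238/3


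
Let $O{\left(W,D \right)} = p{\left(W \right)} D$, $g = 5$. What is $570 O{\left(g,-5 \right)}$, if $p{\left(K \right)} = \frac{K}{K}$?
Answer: $-2850$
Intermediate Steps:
$p{\left(K \right)} = 1$
$O{\left(W,D \right)} = D$ ($O{\left(W,D \right)} = 1 D = D$)
$570 O{\left(g,-5 \right)} = 570 \left(-5\right) = -2850$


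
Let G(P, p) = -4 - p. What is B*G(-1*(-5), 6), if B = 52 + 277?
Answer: -3290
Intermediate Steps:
B = 329
B*G(-1*(-5), 6) = 329*(-4 - 1*6) = 329*(-4 - 6) = 329*(-10) = -3290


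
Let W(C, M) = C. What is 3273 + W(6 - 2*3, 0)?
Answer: 3273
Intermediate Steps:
3273 + W(6 - 2*3, 0) = 3273 + (6 - 2*3) = 3273 + (6 - 6) = 3273 + 0 = 3273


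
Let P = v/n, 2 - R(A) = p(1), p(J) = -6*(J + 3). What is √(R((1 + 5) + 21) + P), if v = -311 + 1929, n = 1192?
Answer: √2429445/298 ≈ 5.2304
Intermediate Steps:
p(J) = -18 - 6*J (p(J) = -6*(3 + J) = -18 - 6*J)
v = 1618
R(A) = 26 (R(A) = 2 - (-18 - 6*1) = 2 - (-18 - 6) = 2 - 1*(-24) = 2 + 24 = 26)
P = 809/596 (P = 1618/1192 = 1618*(1/1192) = 809/596 ≈ 1.3574)
√(R((1 + 5) + 21) + P) = √(26 + 809/596) = √(16305/596) = √2429445/298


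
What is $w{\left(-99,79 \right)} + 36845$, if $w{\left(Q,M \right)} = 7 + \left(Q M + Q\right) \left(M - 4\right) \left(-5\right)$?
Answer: $3006852$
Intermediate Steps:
$w{\left(Q,M \right)} = 7 - 5 \left(-4 + M\right) \left(Q + M Q\right)$ ($w{\left(Q,M \right)} = 7 + \left(M Q + Q\right) \left(-4 + M\right) \left(-5\right) = 7 + \left(Q + M Q\right) \left(-4 + M\right) \left(-5\right) = 7 + \left(-4 + M\right) \left(Q + M Q\right) \left(-5\right) = 7 - 5 \left(-4 + M\right) \left(Q + M Q\right)$)
$w{\left(-99,79 \right)} + 36845 = \left(7 + 20 \left(-99\right) - - 495 \cdot 79^{2} + 15 \cdot 79 \left(-99\right)\right) + 36845 = \left(7 - 1980 - \left(-495\right) 6241 - 117315\right) + 36845 = \left(7 - 1980 + 3089295 - 117315\right) + 36845 = 2970007 + 36845 = 3006852$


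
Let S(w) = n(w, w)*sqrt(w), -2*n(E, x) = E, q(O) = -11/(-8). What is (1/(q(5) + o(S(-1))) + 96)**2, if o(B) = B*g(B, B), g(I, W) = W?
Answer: 760384/81 ≈ 9387.5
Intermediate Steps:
q(O) = 11/8 (q(O) = -11*(-1/8) = 11/8)
n(E, x) = -E/2
S(w) = -w**(3/2)/2 (S(w) = (-w/2)*sqrt(w) = -w**(3/2)/2)
o(B) = B**2 (o(B) = B*B = B**2)
(1/(q(5) + o(S(-1))) + 96)**2 = (1/(11/8 + (-(-1)*I/2)**2) + 96)**2 = (1/(11/8 + (I/2)**2) + 96)**2 = (1/(11/8 - 1/4) + 96)**2 = (1/(9/8) + 96)**2 = (8/9 + 96)**2 = (872/9)**2 = 760384/81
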